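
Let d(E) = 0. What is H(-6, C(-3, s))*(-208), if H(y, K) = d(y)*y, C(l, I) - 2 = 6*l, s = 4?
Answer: 0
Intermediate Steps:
C(l, I) = 2 + 6*l
H(y, K) = 0 (H(y, K) = 0*y = 0)
H(-6, C(-3, s))*(-208) = 0*(-208) = 0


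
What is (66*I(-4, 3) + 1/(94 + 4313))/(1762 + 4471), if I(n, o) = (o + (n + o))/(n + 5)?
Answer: 581725/27468831 ≈ 0.021178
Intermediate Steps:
I(n, o) = (n + 2*o)/(5 + n)
(66*I(-4, 3) + 1/(94 + 4313))/(1762 + 4471) = (66*((-4 + 2*3)/(5 - 4)) + 1/(94 + 4313))/(1762 + 4471) = (66*((-4 + 6)/1) + 1/4407)/6233 = (66*(1*2) + 1/4407)*(1/6233) = (66*2 + 1/4407)*(1/6233) = (132 + 1/4407)*(1/6233) = (581725/4407)*(1/6233) = 581725/27468831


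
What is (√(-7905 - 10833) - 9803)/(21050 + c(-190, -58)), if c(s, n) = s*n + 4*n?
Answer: -9803/31838 + 3*I*√2082/31838 ≈ -0.3079 + 0.0042995*I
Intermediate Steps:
c(s, n) = 4*n + n*s (c(s, n) = n*s + 4*n = 4*n + n*s)
(√(-7905 - 10833) - 9803)/(21050 + c(-190, -58)) = (√(-7905 - 10833) - 9803)/(21050 - 58*(4 - 190)) = (√(-18738) - 9803)/(21050 - 58*(-186)) = (3*I*√2082 - 9803)/(21050 + 10788) = (-9803 + 3*I*√2082)/31838 = (-9803 + 3*I*√2082)*(1/31838) = -9803/31838 + 3*I*√2082/31838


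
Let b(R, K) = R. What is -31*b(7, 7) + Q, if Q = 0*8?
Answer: -217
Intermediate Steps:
Q = 0
-31*b(7, 7) + Q = -31*7 + 0 = -217 + 0 = -217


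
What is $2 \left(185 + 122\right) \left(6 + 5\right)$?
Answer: $6754$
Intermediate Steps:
$2 \left(185 + 122\right) \left(6 + 5\right) = 2 \cdot 307 \cdot 11 = 614 \cdot 11 = 6754$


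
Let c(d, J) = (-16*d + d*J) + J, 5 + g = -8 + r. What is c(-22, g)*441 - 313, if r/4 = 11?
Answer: -132172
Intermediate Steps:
r = 44 (r = 4*11 = 44)
g = 31 (g = -5 + (-8 + 44) = -5 + 36 = 31)
c(d, J) = J - 16*d + J*d (c(d, J) = (-16*d + J*d) + J = J - 16*d + J*d)
c(-22, g)*441 - 313 = (31 - 16*(-22) + 31*(-22))*441 - 313 = (31 + 352 - 682)*441 - 313 = -299*441 - 313 = -131859 - 313 = -132172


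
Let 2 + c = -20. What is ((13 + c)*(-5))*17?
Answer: 765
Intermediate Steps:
c = -22 (c = -2 - 20 = -22)
((13 + c)*(-5))*17 = ((13 - 22)*(-5))*17 = -9*(-5)*17 = 45*17 = 765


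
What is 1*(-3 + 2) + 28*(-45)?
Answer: -1261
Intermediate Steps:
1*(-3 + 2) + 28*(-45) = 1*(-1) - 1260 = -1 - 1260 = -1261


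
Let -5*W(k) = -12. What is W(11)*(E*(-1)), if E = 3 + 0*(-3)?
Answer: -36/5 ≈ -7.2000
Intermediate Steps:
W(k) = 12/5 (W(k) = -1/5*(-12) = 12/5)
E = 3 (E = 3 + 0 = 3)
W(11)*(E*(-1)) = 12*(3*(-1))/5 = (12/5)*(-3) = -36/5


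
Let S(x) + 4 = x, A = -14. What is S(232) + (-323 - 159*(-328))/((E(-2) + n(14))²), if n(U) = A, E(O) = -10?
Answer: 183157/576 ≈ 317.98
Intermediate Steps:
S(x) = -4 + x
n(U) = -14
S(232) + (-323 - 159*(-328))/((E(-2) + n(14))²) = (-4 + 232) + (-323 - 159*(-328))/((-10 - 14)²) = 228 + (-323 + 52152)/((-24)²) = 228 + 51829/576 = 183157/576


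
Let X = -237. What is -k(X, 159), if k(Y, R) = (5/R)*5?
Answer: -25/159 ≈ -0.15723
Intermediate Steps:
k(Y, R) = 25/R (k(Y, R) = (5/R)*5 = 25/R)
-k(X, 159) = -25/159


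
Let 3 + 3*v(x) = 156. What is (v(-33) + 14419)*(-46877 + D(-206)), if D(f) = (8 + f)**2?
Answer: -111028310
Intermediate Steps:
v(x) = 51 (v(x) = -1 + (1/3)*156 = -1 + 52 = 51)
(v(-33) + 14419)*(-46877 + D(-206)) = (51 + 14419)*(-46877 + (8 - 206)**2) = 14470*(-46877 + (-198)**2) = 14470*(-46877 + 39204) = 14470*(-7673) = -111028310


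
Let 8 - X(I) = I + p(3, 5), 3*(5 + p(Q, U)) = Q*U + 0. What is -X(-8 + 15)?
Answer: -1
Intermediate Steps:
p(Q, U) = -5 + Q*U/3 (p(Q, U) = -5 + (Q*U + 0)/3 = -5 + (Q*U)/3 = -5 + Q*U/3)
X(I) = 8 - I (X(I) = 8 - (I + (-5 + (⅓)*3*5)) = 8 - (I + (-5 + 5)) = 8 - (I + 0) = 8 - I)
-X(-8 + 15) = -(8 - (-8 + 15)) = -(8 - 1*7) = -(8 - 7) = -1*1 = -1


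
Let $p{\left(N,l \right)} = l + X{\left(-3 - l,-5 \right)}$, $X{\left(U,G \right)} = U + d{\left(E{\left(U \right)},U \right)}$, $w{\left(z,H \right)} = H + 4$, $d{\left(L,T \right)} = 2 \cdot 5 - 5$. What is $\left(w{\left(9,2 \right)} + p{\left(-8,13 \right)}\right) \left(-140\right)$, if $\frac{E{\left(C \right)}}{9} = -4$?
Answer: $-1120$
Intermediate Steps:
$E{\left(C \right)} = -36$ ($E{\left(C \right)} = 9 \left(-4\right) = -36$)
$d{\left(L,T \right)} = 5$ ($d{\left(L,T \right)} = 10 - 5 = 5$)
$w{\left(z,H \right)} = 4 + H$
$X{\left(U,G \right)} = 5 + U$ ($X{\left(U,G \right)} = U + 5 = 5 + U$)
$p{\left(N,l \right)} = 2$ ($p{\left(N,l \right)} = l + \left(5 - \left(3 + l\right)\right) = l - \left(-2 + l\right) = 2$)
$\left(w{\left(9,2 \right)} + p{\left(-8,13 \right)}\right) \left(-140\right) = \left(\left(4 + 2\right) + 2\right) \left(-140\right) = \left(6 + 2\right) \left(-140\right) = 8 \left(-140\right) = -1120$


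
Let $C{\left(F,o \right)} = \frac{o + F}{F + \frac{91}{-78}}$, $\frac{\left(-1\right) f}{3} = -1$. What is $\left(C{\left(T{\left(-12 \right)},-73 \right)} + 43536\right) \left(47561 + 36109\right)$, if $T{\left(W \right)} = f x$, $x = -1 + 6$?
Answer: $\frac{302311423800}{83} \approx 3.6423 \cdot 10^{9}$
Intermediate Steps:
$f = 3$ ($f = \left(-3\right) \left(-1\right) = 3$)
$x = 5$
$T{\left(W \right)} = 15$ ($T{\left(W \right)} = 3 \cdot 5 = 15$)
$C{\left(F,o \right)} = \frac{F + o}{- \frac{7}{6} + F}$ ($C{\left(F,o \right)} = \frac{F + o}{F + 91 \left(- \frac{1}{78}\right)} = \frac{F + o}{F - \frac{7}{6}} = \frac{F + o}{- \frac{7}{6} + F}$)
$\left(C{\left(T{\left(-12 \right)},-73 \right)} + 43536\right) \left(47561 + 36109\right) = \left(\frac{6 \left(15 - 73\right)}{-7 + 6 \cdot 15} + 43536\right) \left(47561 + 36109\right) = \left(6 \frac{1}{-7 + 90} \left(-58\right) + 43536\right) 83670 = \left(6 \cdot \frac{1}{83} \left(-58\right) + 43536\right) 83670 = \left(- \frac{348}{83} + 43536\right) 83670 = \frac{3613140}{83} \cdot 83670 = \frac{302311423800}{83}$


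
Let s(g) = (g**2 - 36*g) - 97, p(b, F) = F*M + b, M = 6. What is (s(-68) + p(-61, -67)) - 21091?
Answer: -14579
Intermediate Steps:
p(b, F) = b + 6*F (p(b, F) = F*6 + b = 6*F + b = b + 6*F)
s(g) = -97 + g**2 - 36*g
(s(-68) + p(-61, -67)) - 21091 = ((-97 + (-68)**2 - 36*(-68)) + (-61 + 6*(-67))) - 21091 = ((-97 + 4624 + 2448) + (-61 - 402)) - 21091 = (6975 - 463) - 21091 = 6512 - 21091 = -14579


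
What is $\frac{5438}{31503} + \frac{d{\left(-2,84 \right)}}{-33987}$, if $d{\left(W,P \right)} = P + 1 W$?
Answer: $\frac{60746020}{356897487} \approx 0.17021$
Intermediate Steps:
$d{\left(W,P \right)} = P + W$
$\frac{5438}{31503} + \frac{d{\left(-2,84 \right)}}{-33987} = \frac{5438}{31503} + \frac{84 - 2}{-33987} = 5438 \cdot \frac{1}{31503} + 82 \left(- \frac{1}{33987}\right) = \frac{5438}{31503} - \frac{82}{33987} = \frac{60746020}{356897487}$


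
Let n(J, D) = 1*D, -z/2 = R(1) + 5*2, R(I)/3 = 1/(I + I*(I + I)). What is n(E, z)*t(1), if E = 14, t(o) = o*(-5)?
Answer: 110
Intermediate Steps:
t(o) = -5*o
R(I) = 3/(I + 2*I²) (R(I) = 3/(I + I*(I + I)) = 3/(I + I*(2*I)) = 3/(I + 2*I²))
z = -22 (z = -2*(3/(1*(1 + 2*1)) + 5*2) = -2*(3*1/(1 + 2) + 10) = -2*(3*1/3 + 10) = -2*(3*1*(⅓) + 10) = -2*(1 + 10) = -2*11 = -22)
n(J, D) = D
n(E, z)*t(1) = -(-110) = -22*(-5) = 110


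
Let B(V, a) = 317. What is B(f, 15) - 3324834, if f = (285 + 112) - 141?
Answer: -3324517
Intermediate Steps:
f = 256 (f = 397 - 141 = 256)
B(f, 15) - 3324834 = 317 - 3324834 = -3324517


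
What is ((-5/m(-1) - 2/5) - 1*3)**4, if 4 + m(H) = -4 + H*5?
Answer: 1475789056/17850625 ≈ 82.674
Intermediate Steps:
m(H) = -8 + 5*H (m(H) = -4 + (-4 + H*5) = -4 + (-4 + 5*H) = -8 + 5*H)
((-5/m(-1) - 2/5) - 1*3)**4 = ((-5/(-8 + 5*(-1)) - 2/5) - 1*3)**4 = ((-5/(-8 - 5) - 2*1/5) - 3)**4 = ((-5/(-13) - 2/5) - 3)**4 = ((-5*(-1/13) - 2/5) - 3)**4 = ((5/13 - 2/5) - 3)**4 = (-1/65 - 3)**4 = (-196/65)**4 = 1475789056/17850625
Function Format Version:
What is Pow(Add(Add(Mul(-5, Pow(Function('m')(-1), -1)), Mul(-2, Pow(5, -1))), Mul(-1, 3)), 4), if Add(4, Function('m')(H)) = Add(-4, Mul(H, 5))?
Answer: Rational(1475789056, 17850625) ≈ 82.674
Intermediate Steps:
Function('m')(H) = Add(-8, Mul(5, H)) (Function('m')(H) = Add(-4, Add(-4, Mul(H, 5))) = Add(-4, Add(-4, Mul(5, H))) = Add(-8, Mul(5, H)))
Pow(Add(Add(Mul(-5, Pow(Function('m')(-1), -1)), Mul(-2, Pow(5, -1))), Mul(-1, 3)), 4) = Pow(Add(Add(Mul(-5, Pow(Add(-8, Mul(5, -1)), -1)), Mul(-2, Pow(5, -1))), Mul(-1, 3)), 4) = Pow(Add(Add(Mul(-5, Pow(Add(-8, -5), -1)), Mul(-2, Rational(1, 5))), -3), 4) = Pow(Add(Add(Mul(-5, Pow(-13, -1)), Rational(-2, 5)), -3), 4) = Pow(Add(Add(Mul(-5, Rational(-1, 13)), Rational(-2, 5)), -3), 4) = Pow(Add(Add(Rational(5, 13), Rational(-2, 5)), -3), 4) = Pow(Add(Rational(-1, 65), -3), 4) = Pow(Rational(-196, 65), 4) = Rational(1475789056, 17850625)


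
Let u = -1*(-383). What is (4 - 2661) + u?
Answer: -2274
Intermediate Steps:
u = 383
(4 - 2661) + u = (4 - 2661) + 383 = -2657 + 383 = -2274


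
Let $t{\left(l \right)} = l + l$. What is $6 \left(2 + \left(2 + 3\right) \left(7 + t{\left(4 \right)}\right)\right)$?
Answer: $462$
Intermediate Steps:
$t{\left(l \right)} = 2 l$
$6 \left(2 + \left(2 + 3\right) \left(7 + t{\left(4 \right)}\right)\right) = 6 \left(2 + \left(2 + 3\right) \left(7 + 2 \cdot 4\right)\right) = 6 \left(2 + 5 \left(7 + 8\right)\right) = 6 \left(2 + 5 \cdot 15\right) = 6 \left(2 + 75\right) = 6 \cdot 77 = 462$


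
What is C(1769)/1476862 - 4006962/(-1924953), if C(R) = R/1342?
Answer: 43396704638335/20847859541564 ≈ 2.0816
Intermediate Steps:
C(R) = R/1342 (C(R) = R*(1/1342) = R/1342)
C(1769)/1476862 - 4006962/(-1924953) = ((1/1342)*1769)/1476862 - 4006962/(-1924953) = (29/22)*(1/1476862) - 4006962*(-1/1924953) = 29/32490964 + 1335654/641651 = 43396704638335/20847859541564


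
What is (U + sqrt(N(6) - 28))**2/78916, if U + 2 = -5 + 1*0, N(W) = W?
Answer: (7 - I*sqrt(22))**2/78916 ≈ 0.00034214 - 0.0008321*I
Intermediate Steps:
U = -7 (U = -2 + (-5 + 1*0) = -2 + (-5 + 0) = -2 - 5 = -7)
(U + sqrt(N(6) - 28))**2/78916 = (-7 + sqrt(6 - 28))**2/78916 = (-7 + sqrt(-22))**2*(1/78916) = (-7 + I*sqrt(22))**2*(1/78916) = (-7 + I*sqrt(22))**2/78916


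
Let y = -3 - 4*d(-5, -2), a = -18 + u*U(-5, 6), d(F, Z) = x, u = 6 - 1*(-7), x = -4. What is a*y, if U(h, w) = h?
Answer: -1079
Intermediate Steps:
u = 13 (u = 6 + 7 = 13)
d(F, Z) = -4
a = -83 (a = -18 + 13*(-5) = -18 - 65 = -83)
y = 13 (y = -3 - 4*(-4) = -3 + 16 = 13)
a*y = -83*13 = -1079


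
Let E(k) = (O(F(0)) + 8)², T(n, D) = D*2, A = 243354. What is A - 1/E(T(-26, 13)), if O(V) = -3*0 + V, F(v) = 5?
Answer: 41126825/169 ≈ 2.4335e+5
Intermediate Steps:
O(V) = V (O(V) = 0 + V = V)
T(n, D) = 2*D
E(k) = 169 (E(k) = (5 + 8)² = 13² = 169)
A - 1/E(T(-26, 13)) = 243354 - 1/169 = 41126825/169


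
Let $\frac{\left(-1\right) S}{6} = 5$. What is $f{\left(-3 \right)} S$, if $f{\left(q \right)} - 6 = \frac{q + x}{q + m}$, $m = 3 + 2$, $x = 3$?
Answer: $-180$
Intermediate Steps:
$S = -30$ ($S = \left(-6\right) 5 = -30$)
$m = 5$
$f{\left(q \right)} = 6 + \frac{3 + q}{5 + q}$ ($f{\left(q \right)} = 6 + \frac{q + 3}{q + 5} = 6 + \frac{3 + q}{5 + q}$)
$f{\left(-3 \right)} S = \frac{33 + 7 \left(-3\right)}{5 - 3} \left(-30\right) = \frac{33 - 21}{2} \left(-30\right) = \frac{1}{2} \cdot 12 \left(-30\right) = 6 \left(-30\right) = -180$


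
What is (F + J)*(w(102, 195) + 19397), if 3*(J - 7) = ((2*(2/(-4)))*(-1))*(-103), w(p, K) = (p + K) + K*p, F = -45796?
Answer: -5441612480/3 ≈ -1.8139e+9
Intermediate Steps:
w(p, K) = K + p + K*p (w(p, K) = (K + p) + K*p = K + p + K*p)
J = -82/3 (J = 7 + (((2*(2/(-4)))*(-1))*(-103))/3 = 7 + (((2*(2*(-¼)))*(-1))*(-103))/3 = 7 + (((2*(-½))*(-1))*(-103))/3 = 7 + (-1*(-1)*(-103))/3 = 7 + (1*(-103))/3 = 7 + (⅓)*(-103) = 7 - 103/3 = -82/3 ≈ -27.333)
(F + J)*(w(102, 195) + 19397) = (-45796 - 82/3)*((195 + 102 + 195*102) + 19397) = -137470*((195 + 102 + 19890) + 19397)/3 = -137470*(20187 + 19397)/3 = -137470/3*39584 = -5441612480/3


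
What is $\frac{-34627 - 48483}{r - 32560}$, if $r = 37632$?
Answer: $- \frac{41555}{2536} \approx -16.386$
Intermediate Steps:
$\frac{-34627 - 48483}{r - 32560} = \frac{-34627 - 48483}{37632 - 32560} = - \frac{83110}{5072} = \left(-83110\right) \frac{1}{5072} = - \frac{41555}{2536}$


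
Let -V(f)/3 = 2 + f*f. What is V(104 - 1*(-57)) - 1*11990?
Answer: -89759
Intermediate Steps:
V(f) = -6 - 3*f² (V(f) = -3*(2 + f*f) = -3*(2 + f²) = -6 - 3*f²)
V(104 - 1*(-57)) - 1*11990 = (-6 - 3*(104 - 1*(-57))²) - 1*11990 = (-6 - 3*(104 + 57)²) - 11990 = (-6 - 3*161²) - 11990 = (-6 - 3*25921) - 11990 = (-6 - 77763) - 11990 = -77769 - 11990 = -89759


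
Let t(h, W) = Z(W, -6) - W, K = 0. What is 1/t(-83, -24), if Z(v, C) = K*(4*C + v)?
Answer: 1/24 ≈ 0.041667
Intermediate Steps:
Z(v, C) = 0 (Z(v, C) = 0*(4*C + v) = 0*(v + 4*C) = 0)
t(h, W) = -W (t(h, W) = 0 - W = -W)
1/t(-83, -24) = 1/(-1*(-24)) = 1/24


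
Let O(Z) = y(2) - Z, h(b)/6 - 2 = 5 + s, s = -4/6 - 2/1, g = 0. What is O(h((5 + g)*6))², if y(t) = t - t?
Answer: 676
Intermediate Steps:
s = -8/3 (s = -4*⅙ - 2*1 = -⅔ - 2 = -8/3 ≈ -2.6667)
y(t) = 0
h(b) = 26 (h(b) = 12 + 6*(5 - 8/3) = 12 + 6*(7/3) = 12 + 14 = 26)
O(Z) = -Z (O(Z) = 0 - Z = -Z)
O(h((5 + g)*6))² = (-1*26)² = (-26)² = 676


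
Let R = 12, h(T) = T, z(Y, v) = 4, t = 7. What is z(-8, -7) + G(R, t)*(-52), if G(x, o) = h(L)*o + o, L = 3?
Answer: -1452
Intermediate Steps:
G(x, o) = 4*o (G(x, o) = 3*o + o = 4*o)
z(-8, -7) + G(R, t)*(-52) = 4 + (4*7)*(-52) = 4 + 28*(-52) = 4 - 1456 = -1452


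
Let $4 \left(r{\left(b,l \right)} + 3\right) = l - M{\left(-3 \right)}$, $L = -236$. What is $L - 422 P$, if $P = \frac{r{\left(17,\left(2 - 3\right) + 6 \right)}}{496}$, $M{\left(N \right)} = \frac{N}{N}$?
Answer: $- \frac{29053}{124} \approx -234.3$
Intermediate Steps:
$M{\left(N \right)} = 1$
$r{\left(b,l \right)} = - \frac{13}{4} + \frac{l}{4}$ ($r{\left(b,l \right)} = -3 + \frac{l - 1}{4} = -3 + \frac{-1 + l}{4} = -3 + \left(- \frac{1}{4} + \frac{l}{4}\right) = - \frac{13}{4} + \frac{l}{4}$)
$P = - \frac{1}{248}$ ($P = \frac{- \frac{13}{4} + \frac{\left(2 - 3\right) + 6}{4}}{496} = \left(- \frac{13}{4} + \frac{-1 + 6}{4}\right) \frac{1}{496} = \left(- \frac{13}{4} + \frac{1}{4} \cdot 5\right) \frac{1}{496} = \left(- \frac{13}{4} + \frac{5}{4}\right) \frac{1}{496} = \left(-2\right) \frac{1}{496} = - \frac{1}{248} \approx -0.0040323$)
$L - 422 P = -236 - - \frac{211}{124} = -236 + \frac{211}{124} = - \frac{29053}{124}$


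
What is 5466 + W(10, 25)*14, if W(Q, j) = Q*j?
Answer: 8966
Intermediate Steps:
5466 + W(10, 25)*14 = 5466 + (10*25)*14 = 5466 + 250*14 = 5466 + 3500 = 8966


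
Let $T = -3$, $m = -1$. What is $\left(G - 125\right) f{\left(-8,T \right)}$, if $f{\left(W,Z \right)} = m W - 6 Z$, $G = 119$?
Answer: $-156$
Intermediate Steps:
$f{\left(W,Z \right)} = - W - 6 Z$
$\left(G - 125\right) f{\left(-8,T \right)} = \left(119 - 125\right) \left(\left(-1\right) \left(-8\right) - -18\right) = - 6 \left(8 + 18\right) = \left(-6\right) 26 = -156$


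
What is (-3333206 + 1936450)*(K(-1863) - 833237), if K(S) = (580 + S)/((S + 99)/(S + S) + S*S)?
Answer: 836151949974183030568/718449281 ≈ 1.1638e+12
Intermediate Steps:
K(S) = (580 + S)/(S² + (99 + S)/(2*S)) (K(S) = (580 + S)/((99 + S)/((2*S)) + S²) = (580 + S)/((99 + S)*(1/(2*S)) + S²) = (580 + S)/((99 + S)/(2*S) + S²) = (580 + S)/(S² + (99 + S)/(2*S)))
(-3333206 + 1936450)*(K(-1863) - 833237) = (-3333206 + 1936450)*(2*(-1863)*(580 - 1863)/(99 - 1863 + 2*(-1863)³) - 833237) = -1396756*(2*(-1863)*(-1283)/(99 - 1863 + 2*(-6466042647)) - 833237) = -1396756*(2*(-1863)*(-1283)/(99 - 1863 - 12932085294) - 833237) = -1396756*(2*(-1863)*(-1283)/(-12932087058) - 833237) = -1396756*(2*(-1863)*(-1/12932087058)*(-1283) - 833237) = -1396756*(-265581/718449281 - 833237) = -1396756*(-598638523818178/718449281) = 836151949974183030568/718449281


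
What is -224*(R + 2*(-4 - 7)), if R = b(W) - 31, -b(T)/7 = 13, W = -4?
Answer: 32256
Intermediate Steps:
b(T) = -91 (b(T) = -7*13 = -91)
R = -122 (R = -91 - 31 = -122)
-224*(R + 2*(-4 - 7)) = -224*(-122 + 2*(-4 - 7)) = -224*(-122 + 2*(-11)) = -224*(-122 - 22) = -224*(-144) = 32256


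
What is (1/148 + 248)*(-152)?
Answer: -1394790/37 ≈ -37697.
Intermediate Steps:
(1/148 + 248)*(-152) = (36705/148)*(-152) = -1394790/37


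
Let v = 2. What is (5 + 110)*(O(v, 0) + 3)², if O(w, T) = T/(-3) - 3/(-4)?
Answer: 25875/16 ≈ 1617.2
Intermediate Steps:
O(w, T) = ¾ - T/3 (O(w, T) = T*(-⅓) - 3*(-¼) = -T/3 + ¾ = ¾ - T/3)
(5 + 110)*(O(v, 0) + 3)² = (5 + 110)*((¾ - ⅓*0) + 3)² = 115*((¾ + 0) + 3)² = 115*(¾ + 3)² = 115*(15/4)² = 115*(225/16) = 25875/16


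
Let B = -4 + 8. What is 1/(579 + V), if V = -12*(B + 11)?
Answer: 1/399 ≈ 0.0025063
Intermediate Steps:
B = 4
V = -180 (V = -12*(4 + 11) = -12*15 = -180)
1/(579 + V) = 1/(579 - 180) = 1/399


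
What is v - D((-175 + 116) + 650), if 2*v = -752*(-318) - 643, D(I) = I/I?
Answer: 238491/2 ≈ 1.1925e+5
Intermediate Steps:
D(I) = 1
v = 238493/2 (v = (-752*(-318) - 643)/2 = (239136 - 643)/2 = (½)*238493 = 238493/2 ≈ 1.1925e+5)
v - D((-175 + 116) + 650) = 238493/2 - 1*1 = 238493/2 - 1 = 238491/2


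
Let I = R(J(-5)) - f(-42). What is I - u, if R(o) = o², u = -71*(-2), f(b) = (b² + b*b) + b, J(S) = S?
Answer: -3603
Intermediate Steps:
f(b) = b + 2*b² (f(b) = (b² + b²) + b = 2*b² + b = b + 2*b²)
u = 142
I = -3461 (I = (-5)² - (-42)*(1 + 2*(-42)) = 25 - (-42)*(1 - 84) = 25 - (-42)*(-83) = 25 - 1*3486 = 25 - 3486 = -3461)
I - u = -3461 - 1*142 = -3461 - 142 = -3603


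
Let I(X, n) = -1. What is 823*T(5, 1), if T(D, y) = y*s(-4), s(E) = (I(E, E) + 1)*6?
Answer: 0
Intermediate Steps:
s(E) = 0 (s(E) = (-1 + 1)*6 = 0*6 = 0)
T(D, y) = 0 (T(D, y) = y*0 = 0)
823*T(5, 1) = 823*0 = 0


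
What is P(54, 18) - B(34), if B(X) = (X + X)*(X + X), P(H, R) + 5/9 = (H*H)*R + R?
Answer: 430933/9 ≈ 47881.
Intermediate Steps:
P(H, R) = -5/9 + R + R*H**2 (P(H, R) = -5/9 + ((H*H)*R + R) = -5/9 + (H**2*R + R) = -5/9 + (R*H**2 + R) = -5/9 + (R + R*H**2) = -5/9 + R + R*H**2)
B(X) = 4*X**2 (B(X) = (2*X)*(2*X) = 4*X**2)
P(54, 18) - B(34) = (-5/9 + 18 + 18*54**2) - 4*34**2 = (-5/9 + 18 + 18*2916) - 4*1156 = (-5/9 + 18 + 52488) - 1*4624 = 472549/9 - 4624 = 430933/9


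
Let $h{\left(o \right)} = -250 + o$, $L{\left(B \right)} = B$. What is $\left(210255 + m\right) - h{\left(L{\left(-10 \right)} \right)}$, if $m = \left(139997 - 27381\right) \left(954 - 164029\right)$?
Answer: $-18364643685$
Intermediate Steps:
$m = -18364854200$ ($m = 112616 \left(-163075\right) = -18364854200$)
$\left(210255 + m\right) - h{\left(L{\left(-10 \right)} \right)} = \left(210255 - 18364854200\right) - \left(-250 - 10\right) = -18364643945 - -260 = -18364643945 + 260 = -18364643685$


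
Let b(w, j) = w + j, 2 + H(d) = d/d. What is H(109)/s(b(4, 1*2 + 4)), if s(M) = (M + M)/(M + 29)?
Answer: -39/20 ≈ -1.9500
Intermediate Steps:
H(d) = -1 (H(d) = -2 + d/d = -2 + 1 = -1)
b(w, j) = j + w
s(M) = 2*M/(29 + M) (s(M) = (2*M)/(29 + M) = 2*M/(29 + M))
H(109)/s(b(4, 1*2 + 4)) = -1/(2*((1*2 + 4) + 4)/(29 + ((1*2 + 4) + 4))) = -1/(2*((2 + 4) + 4)/(29 + ((2 + 4) + 4))) = -1/(2*(6 + 4)/(29 + (6 + 4))) = -1/(2*10/(29 + 10)) = -1/(2*10/39) = -1/(2*10*(1/39)) = -1/20/39 = -1*39/20 = -39/20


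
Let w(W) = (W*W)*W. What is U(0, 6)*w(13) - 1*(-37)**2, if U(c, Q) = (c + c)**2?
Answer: -1369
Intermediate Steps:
w(W) = W**3 (w(W) = W**2*W = W**3)
U(c, Q) = 4*c**2 (U(c, Q) = (2*c)**2 = 4*c**2)
U(0, 6)*w(13) - 1*(-37)**2 = (4*0**2)*13**3 - 1*(-37)**2 = (4*0)*2197 - 1*1369 = 0*2197 - 1369 = 0 - 1369 = -1369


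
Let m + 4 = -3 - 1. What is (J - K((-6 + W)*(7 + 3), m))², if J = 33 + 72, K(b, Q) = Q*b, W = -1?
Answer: 207025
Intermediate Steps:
m = -8 (m = -4 + (-3 - 1) = -4 - 4 = -8)
J = 105
(J - K((-6 + W)*(7 + 3), m))² = (105 - (-8)*(-6 - 1)*(7 + 3))² = (105 - (-8)*(-7*10))² = (105 - (-8)*(-70))² = (105 - 1*560)² = (105 - 560)² = (-455)² = 207025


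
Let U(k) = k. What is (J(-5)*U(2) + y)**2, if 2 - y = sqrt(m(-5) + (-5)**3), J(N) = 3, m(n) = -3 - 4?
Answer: 4*(4 - I*sqrt(33))**2 ≈ -68.0 - 183.83*I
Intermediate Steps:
m(n) = -7
y = 2 - 2*I*sqrt(33) (y = 2 - sqrt(-7 + (-5)**3) = 2 - sqrt(-7 - 125) = 2 - sqrt(-132) = 2 - 2*I*sqrt(33) ≈ 2.0 - 11.489*I)
(J(-5)*U(2) + y)**2 = (3*2 + (2 - 2*I*sqrt(33)))**2 = (6 + (2 - 2*I*sqrt(33)))**2 = (8 - 2*I*sqrt(33))**2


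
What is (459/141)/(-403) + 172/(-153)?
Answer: -3281261/2897973 ≈ -1.1323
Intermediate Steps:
(459/141)/(-403) + 172/(-153) = (459*(1/141))*(-1/403) + 172*(-1/153) = (153/47)*(-1/403) - 172/153 = -153/18941 - 172/153 = -3281261/2897973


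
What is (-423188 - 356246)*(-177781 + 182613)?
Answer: -3766225088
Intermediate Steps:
(-423188 - 356246)*(-177781 + 182613) = -779434*4832 = -3766225088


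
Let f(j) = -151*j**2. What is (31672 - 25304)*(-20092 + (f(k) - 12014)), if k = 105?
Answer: -10805738208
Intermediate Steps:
(31672 - 25304)*(-20092 + (f(k) - 12014)) = (31672 - 25304)*(-20092 + (-151*105**2 - 12014)) = 6368*(-20092 + (-151*11025 - 12014)) = 6368*(-20092 + (-1664775 - 12014)) = 6368*(-20092 - 1676789) = 6368*(-1696881) = -10805738208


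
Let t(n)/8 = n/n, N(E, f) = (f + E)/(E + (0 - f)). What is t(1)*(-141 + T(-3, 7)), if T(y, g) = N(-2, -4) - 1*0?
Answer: -1152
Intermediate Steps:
N(E, f) = (E + f)/(E - f)
t(n) = 8 (t(n) = 8*(n/n) = 8*1 = 8)
T(y, g) = -3 (T(y, g) = (-2 - 4)/(-2 - 1*(-4)) - 1*0 = -6/(-2 + 4) + 0 = -6/2 + 0 = (½)*(-6) + 0 = -3 + 0 = -3)
t(1)*(-141 + T(-3, 7)) = 8*(-141 - 3) = 8*(-144) = -1152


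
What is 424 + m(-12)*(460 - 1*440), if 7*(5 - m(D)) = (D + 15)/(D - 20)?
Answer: 29359/56 ≈ 524.27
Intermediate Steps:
m(D) = 5 - (15 + D)/(7*(-20 + D)) (m(D) = 5 - (D + 15)/(7*(D - 20)) = 5 - (15 + D)/(7*(-20 + D)))
424 + m(-12)*(460 - 1*440) = 424 + ((-715 + 34*(-12))/(7*(-20 - 12)))*(460 - 1*440) = 424 + ((⅐)*(-715 - 408)/(-32))*(460 - 440) = 424 + ((⅐)*(-1/32)*(-1123))*20 = 424 + (1123/224)*20 = 424 + 5615/56 = 29359/56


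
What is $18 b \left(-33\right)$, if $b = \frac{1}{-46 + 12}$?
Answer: $\frac{297}{17} \approx 17.471$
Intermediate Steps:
$b = - \frac{1}{34}$ ($b = \frac{1}{-34} = - \frac{1}{34} \approx -0.029412$)
$18 b \left(-33\right) = 18 \left(- \frac{1}{34}\right) \left(-33\right) = \left(- \frac{9}{17}\right) \left(-33\right) = \frac{297}{17}$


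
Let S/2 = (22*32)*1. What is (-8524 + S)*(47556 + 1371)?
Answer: -348164532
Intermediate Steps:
S = 1408 (S = 2*((22*32)*1) = 2*(704*1) = 2*704 = 1408)
(-8524 + S)*(47556 + 1371) = (-8524 + 1408)*(47556 + 1371) = -7116*48927 = -348164532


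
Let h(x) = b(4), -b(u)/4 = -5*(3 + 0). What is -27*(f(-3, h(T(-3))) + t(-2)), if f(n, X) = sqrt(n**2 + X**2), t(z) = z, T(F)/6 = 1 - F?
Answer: 54 - 81*sqrt(401) ≈ -1568.0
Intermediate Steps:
T(F) = 6 - 6*F (T(F) = 6*(1 - F) = 6 - 6*F)
b(u) = 60 (b(u) = -(-20)*(3 + 0) = -(-20)*3 = -4*(-15) = 60)
h(x) = 60
f(n, X) = sqrt(X**2 + n**2)
-27*(f(-3, h(T(-3))) + t(-2)) = -27*(sqrt(60**2 + (-3)**2) - 2) = -27*(sqrt(3600 + 9) - 2) = -27*(sqrt(3609) - 2) = -27*(3*sqrt(401) - 2) = -27*(-2 + 3*sqrt(401)) = 54 - 81*sqrt(401)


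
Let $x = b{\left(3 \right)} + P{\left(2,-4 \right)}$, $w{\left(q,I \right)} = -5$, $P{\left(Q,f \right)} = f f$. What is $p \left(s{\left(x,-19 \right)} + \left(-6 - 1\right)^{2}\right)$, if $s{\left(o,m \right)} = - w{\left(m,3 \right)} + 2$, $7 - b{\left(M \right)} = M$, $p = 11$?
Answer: $616$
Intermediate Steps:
$b{\left(M \right)} = 7 - M$
$P{\left(Q,f \right)} = f^{2}$
$x = 20$ ($x = \left(7 - 3\right) + \left(-4\right)^{2} = \left(7 - 3\right) + 16 = 4 + 16 = 20$)
$s{\left(o,m \right)} = 7$ ($s{\left(o,m \right)} = \left(-1\right) \left(-5\right) + 2 = 5 + 2 = 7$)
$p \left(s{\left(x,-19 \right)} + \left(-6 - 1\right)^{2}\right) = 11 \left(7 + \left(-6 - 1\right)^{2}\right) = 11 \left(7 + \left(-7\right)^{2}\right) = 11 \left(7 + 49\right) = 11 \cdot 56 = 616$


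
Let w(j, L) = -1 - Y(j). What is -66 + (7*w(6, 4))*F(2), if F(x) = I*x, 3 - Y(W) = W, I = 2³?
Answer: 158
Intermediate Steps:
I = 8
Y(W) = 3 - W
w(j, L) = -4 + j (w(j, L) = -1 - (3 - j) = -1 + (-3 + j) = -4 + j)
F(x) = 8*x
-66 + (7*w(6, 4))*F(2) = -66 + (7*(-4 + 6))*(8*2) = -66 + (7*2)*16 = -66 + 14*16 = -66 + 224 = 158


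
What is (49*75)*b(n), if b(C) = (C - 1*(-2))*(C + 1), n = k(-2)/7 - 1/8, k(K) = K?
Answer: 220275/64 ≈ 3441.8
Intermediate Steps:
n = -23/56 (n = -2/7 - 1/8 = -2*⅐ - 1*⅛ = -2/7 - ⅛ = -23/56 ≈ -0.41071)
b(C) = (1 + C)*(2 + C) (b(C) = (C + 2)*(1 + C) = (2 + C)*(1 + C) = (1 + C)*(2 + C))
(49*75)*b(n) = (49*75)*(2 + (-23/56)² + 3*(-23/56)) = 3675*(2 + 529/3136 - 69/56) = 3675*(2937/3136) = 220275/64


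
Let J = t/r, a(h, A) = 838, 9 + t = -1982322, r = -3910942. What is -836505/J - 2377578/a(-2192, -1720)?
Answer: -152569390731961/92288521 ≈ -1.6532e+6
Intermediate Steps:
t = -1982331 (t = -9 - 1982322 = -1982331)
J = 1982331/3910942 (J = -1982331/(-3910942) = -1982331*(-1/3910942) = 1982331/3910942 ≈ 0.50687)
-836505/J - 2377578/a(-2192, -1720) = -836505/1982331/3910942 - 2377578/838 = -836505*3910942/1982331 - 2377578*1/838 = -363502504190/220259 - 1188789/419 = -152569390731961/92288521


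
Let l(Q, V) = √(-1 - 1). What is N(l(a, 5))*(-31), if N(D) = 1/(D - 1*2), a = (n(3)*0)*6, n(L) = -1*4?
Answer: 31/3 + 31*I*√2/6 ≈ 10.333 + 7.3068*I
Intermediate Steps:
n(L) = -4
a = 0 (a = -4*0*6 = 0*6 = 0)
l(Q, V) = I*√2 (l(Q, V) = √(-2) = I*√2)
N(D) = 1/(-2 + D) (N(D) = 1/(D - 2) = 1/(-2 + D))
N(l(a, 5))*(-31) = -31/(-2 + I*√2)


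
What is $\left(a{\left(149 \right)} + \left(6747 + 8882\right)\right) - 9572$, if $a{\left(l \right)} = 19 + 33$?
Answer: $6109$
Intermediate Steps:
$a{\left(l \right)} = 52$
$\left(a{\left(149 \right)} + \left(6747 + 8882\right)\right) - 9572 = \left(52 + \left(6747 + 8882\right)\right) - 9572 = \left(52 + 15629\right) - 9572 = 15681 - 9572 = 6109$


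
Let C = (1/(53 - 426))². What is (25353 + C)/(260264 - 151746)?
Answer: 1763668769/7549000411 ≈ 0.23363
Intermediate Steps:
C = 1/139129 (C = (1/(-373))² = (-1/373)² = 1/139129 ≈ 7.1876e-6)
(25353 + C)/(260264 - 151746) = (25353 + 1/139129)/(260264 - 151746) = (3527337538/139129)/108518 = (3527337538/139129)*(1/108518) = 1763668769/7549000411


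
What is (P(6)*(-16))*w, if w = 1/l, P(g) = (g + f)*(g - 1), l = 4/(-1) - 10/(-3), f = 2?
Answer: 960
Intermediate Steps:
l = -2/3 (l = 4*(-1) - 10*(-1/3) = -4 + 10/3 = -2/3 ≈ -0.66667)
P(g) = (-1 + g)*(2 + g) (P(g) = (g + 2)*(g - 1) = (2 + g)*(-1 + g) = (-1 + g)*(2 + g))
w = -3/2 (w = 1/(-2/3) = -3/2 ≈ -1.5000)
(P(6)*(-16))*w = ((-2 + 6 + 6**2)*(-16))*(-3/2) = ((-2 + 6 + 36)*(-16))*(-3/2) = (40*(-16))*(-3/2) = -640*(-3/2) = 960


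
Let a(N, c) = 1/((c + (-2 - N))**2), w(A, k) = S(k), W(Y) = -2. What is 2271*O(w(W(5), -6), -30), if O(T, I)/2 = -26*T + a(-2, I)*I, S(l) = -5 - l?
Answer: -591217/5 ≈ -1.1824e+5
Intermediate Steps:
w(A, k) = -5 - k
a(N, c) = (-2 + c - N)**(-2) (a(N, c) = 1/((-2 + c - N)**2) = (-2 + c - N)**(-2))
O(T, I) = -52*T + 2/I (O(T, I) = 2*(-26*T + I/(2 - 2 - I)**2) = 2*(-26*T + I/(-I)**2) = 2*(-26*T + I/I**2) = 2*(-26*T + 1/I) = 2*(1/I - 26*T) = -52*T + 2/I)
2271*O(w(W(5), -6), -30) = 2271*(-52*(-5 - 1*(-6)) + 2/(-30)) = 2271*(-52*(-5 + 6) + 2*(-1/30)) = 2271*(-52*1 - 1/15) = 2271*(-52 - 1/15) = 2271*(-781/15) = -591217/5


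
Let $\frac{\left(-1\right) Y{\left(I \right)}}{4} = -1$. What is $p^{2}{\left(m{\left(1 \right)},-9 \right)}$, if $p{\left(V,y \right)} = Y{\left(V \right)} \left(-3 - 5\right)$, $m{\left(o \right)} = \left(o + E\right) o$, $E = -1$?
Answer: $1024$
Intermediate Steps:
$Y{\left(I \right)} = 4$ ($Y{\left(I \right)} = \left(-4\right) \left(-1\right) = 4$)
$m{\left(o \right)} = o \left(-1 + o\right)$ ($m{\left(o \right)} = \left(o - 1\right) o = \left(-1 + o\right) o = o \left(-1 + o\right)$)
$p{\left(V,y \right)} = -32$ ($p{\left(V,y \right)} = 4 \left(-3 - 5\right) = 4 \left(-8\right) = -32$)
$p^{2}{\left(m{\left(1 \right)},-9 \right)} = \left(-32\right)^{2} = 1024$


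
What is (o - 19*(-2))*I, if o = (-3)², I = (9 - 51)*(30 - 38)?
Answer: 15792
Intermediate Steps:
I = 336 (I = -42*(-8) = 336)
o = 9
(o - 19*(-2))*I = (9 - 19*(-2))*336 = (9 + 38)*336 = 47*336 = 15792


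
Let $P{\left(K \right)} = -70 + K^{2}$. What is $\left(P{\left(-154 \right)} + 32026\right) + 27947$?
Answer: $83619$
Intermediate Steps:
$\left(P{\left(-154 \right)} + 32026\right) + 27947 = \left(\left(-70 + \left(-154\right)^{2}\right) + 32026\right) + 27947 = \left(\left(-70 + 23716\right) + 32026\right) + 27947 = \left(23646 + 32026\right) + 27947 = 55672 + 27947 = 83619$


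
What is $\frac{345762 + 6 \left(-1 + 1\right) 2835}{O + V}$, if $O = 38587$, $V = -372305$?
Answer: $- \frac{172881}{166859} \approx -1.0361$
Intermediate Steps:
$\frac{345762 + 6 \left(-1 + 1\right) 2835}{O + V} = \frac{345762 + 6 \left(-1 + 1\right) 2835}{38587 - 372305} = \frac{345762 + 6 \cdot 0 \cdot 2835}{-333718} = \left(345762 + 0 \cdot 2835\right) \left(- \frac{1}{333718}\right) = \left(345762 + 0\right) \left(- \frac{1}{333718}\right) = 345762 \left(- \frac{1}{333718}\right) = - \frac{172881}{166859}$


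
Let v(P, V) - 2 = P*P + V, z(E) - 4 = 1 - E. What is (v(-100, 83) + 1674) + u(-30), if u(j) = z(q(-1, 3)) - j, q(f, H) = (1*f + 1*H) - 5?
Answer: 11797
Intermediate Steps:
q(f, H) = -5 + H + f (q(f, H) = (f + H) - 5 = (H + f) - 5 = -5 + H + f)
z(E) = 5 - E (z(E) = 4 + (1 - E) = 5 - E)
v(P, V) = 2 + V + P**2 (v(P, V) = 2 + (P*P + V) = 2 + (P**2 + V) = 2 + (V + P**2) = 2 + V + P**2)
u(j) = 8 - j (u(j) = (5 - (-5 + 3 - 1)) - j = (5 - 1*(-3)) - j = (5 + 3) - j = 8 - j)
(v(-100, 83) + 1674) + u(-30) = ((2 + 83 + (-100)**2) + 1674) + (8 - 1*(-30)) = ((2 + 83 + 10000) + 1674) + (8 + 30) = (10085 + 1674) + 38 = 11759 + 38 = 11797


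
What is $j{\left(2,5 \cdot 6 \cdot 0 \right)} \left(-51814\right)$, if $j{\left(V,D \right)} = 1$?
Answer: $-51814$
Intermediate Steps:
$j{\left(2,5 \cdot 6 \cdot 0 \right)} \left(-51814\right) = 1 \left(-51814\right) = -51814$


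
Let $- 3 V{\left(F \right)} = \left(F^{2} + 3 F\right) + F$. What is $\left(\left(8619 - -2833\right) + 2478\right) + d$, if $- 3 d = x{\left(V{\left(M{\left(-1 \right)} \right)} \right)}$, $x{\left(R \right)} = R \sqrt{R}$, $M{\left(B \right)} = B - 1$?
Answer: $13930 - \frac{8 \sqrt{3}}{27} \approx 13929.0$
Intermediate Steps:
$M{\left(B \right)} = -1 + B$
$V{\left(F \right)} = - \frac{4 F}{3} - \frac{F^{2}}{3}$ ($V{\left(F \right)} = - \frac{\left(F^{2} + 3 F\right) + F}{3} = - \frac{F^{2} + 4 F}{3} = - \frac{4 F}{3} - \frac{F^{2}}{3}$)
$x{\left(R \right)} = R^{\frac{3}{2}}$
$d = - \frac{8 \sqrt{3}}{27}$ ($d = - \frac{\left(- \frac{\left(-1 - 1\right) \left(4 - 2\right)}{3}\right)^{\frac{3}{2}}}{3} = - \frac{\left(\left(- \frac{1}{3}\right) \left(-2\right) \left(4 - 2\right)\right)^{\frac{3}{2}}}{3} = - \frac{\left(\left(- \frac{1}{3}\right) \left(-2\right) 2\right)^{\frac{3}{2}}}{3} = - \frac{\left(\frac{4}{3}\right)^{\frac{3}{2}}}{3} = - \frac{\frac{8}{9} \sqrt{3}}{3} = - \frac{8 \sqrt{3}}{27} \approx -0.5132$)
$\left(\left(8619 - -2833\right) + 2478\right) + d = \left(\left(8619 - -2833\right) + 2478\right) - \frac{8 \sqrt{3}}{27} = \left(\left(8619 + 2833\right) + 2478\right) - \frac{8 \sqrt{3}}{27} = \left(11452 + 2478\right) - \frac{8 \sqrt{3}}{27} = 13930 - \frac{8 \sqrt{3}}{27}$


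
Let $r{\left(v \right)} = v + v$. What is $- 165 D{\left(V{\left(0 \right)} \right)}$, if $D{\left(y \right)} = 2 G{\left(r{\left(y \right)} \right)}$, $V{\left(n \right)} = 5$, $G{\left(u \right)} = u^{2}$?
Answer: $-33000$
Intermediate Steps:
$r{\left(v \right)} = 2 v$
$D{\left(y \right)} = 8 y^{2}$ ($D{\left(y \right)} = 2 \left(2 y\right)^{2} = 2 \cdot 4 y^{2} = 8 y^{2}$)
$- 165 D{\left(V{\left(0 \right)} \right)} = - 165 \cdot 8 \cdot 5^{2} = - 165 \cdot 8 \cdot 25 = \left(-165\right) 200 = -33000$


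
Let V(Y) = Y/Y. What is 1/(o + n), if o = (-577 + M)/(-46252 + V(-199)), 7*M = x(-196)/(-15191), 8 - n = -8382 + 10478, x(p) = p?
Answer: -702598941/1467017823629 ≈ -0.00047893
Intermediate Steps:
V(Y) = 1
n = -2088 (n = 8 - (-8382 + 10478) = 8 - 1*2096 = 8 - 2096 = -2088)
M = 28/15191 (M = (-196/(-15191))/7 = (-196*(-1/15191))/7 = (1/7)*(196/15191) = 28/15191 ≈ 0.0018432)
o = 8765179/702598941 (o = (-577 + 28/15191)/(-46252 + 1) = -8765179/15191/(-46251) = -8765179/15191*(-1/46251) = 8765179/702598941 ≈ 0.012475)
1/(o + n) = 1/(8765179/702598941 - 2088) = 1/(-1467017823629/702598941) = -702598941/1467017823629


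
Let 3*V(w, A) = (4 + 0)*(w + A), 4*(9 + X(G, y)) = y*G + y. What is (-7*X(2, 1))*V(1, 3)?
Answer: 308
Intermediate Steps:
X(G, y) = -9 + y/4 + G*y/4 (X(G, y) = -9 + (y*G + y)/4 = -9 + (G*y + y)/4 = -9 + (y + G*y)/4 = -9 + (y/4 + G*y/4) = -9 + y/4 + G*y/4)
V(w, A) = 4*A/3 + 4*w/3 (V(w, A) = ((4 + 0)*(w + A))/3 = (4*(A + w))/3 = (4*A + 4*w)/3 = 4*A/3 + 4*w/3)
(-7*X(2, 1))*V(1, 3) = (-7*(-9 + (1/4)*1 + (1/4)*2*1))*((4/3)*3 + (4/3)*1) = (-7*(-9 + 1/4 + 1/2))*(4 + 4/3) = -7*(-33/4)*(16/3) = (231/4)*(16/3) = 308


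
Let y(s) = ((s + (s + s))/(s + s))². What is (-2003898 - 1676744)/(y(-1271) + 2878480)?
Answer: -2103224/1644847 ≈ -1.2787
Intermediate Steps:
y(s) = 9/4 (y(s) = ((s + 2*s)/((2*s)))² = ((3*s)*(1/(2*s)))² = (3/2)² = 9/4)
(-2003898 - 1676744)/(y(-1271) + 2878480) = (-2003898 - 1676744)/(9/4 + 2878480) = -3680642/11513929/4 = -3680642*4/11513929 = -2103224/1644847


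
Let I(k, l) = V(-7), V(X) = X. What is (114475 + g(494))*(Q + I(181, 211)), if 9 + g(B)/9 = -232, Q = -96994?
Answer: -10893794306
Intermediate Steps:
I(k, l) = -7
g(B) = -2169 (g(B) = -81 + 9*(-232) = -81 - 2088 = -2169)
(114475 + g(494))*(Q + I(181, 211)) = (114475 - 2169)*(-96994 - 7) = 112306*(-97001) = -10893794306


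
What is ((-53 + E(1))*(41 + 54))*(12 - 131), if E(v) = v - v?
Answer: 599165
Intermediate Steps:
E(v) = 0
((-53 + E(1))*(41 + 54))*(12 - 131) = ((-53 + 0)*(41 + 54))*(12 - 131) = -53*95*(-119) = -5035*(-119) = 599165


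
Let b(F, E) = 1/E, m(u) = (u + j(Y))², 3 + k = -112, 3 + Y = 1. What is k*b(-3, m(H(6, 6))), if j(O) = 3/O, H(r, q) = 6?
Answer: -460/81 ≈ -5.6790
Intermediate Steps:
Y = -2 (Y = -3 + 1 = -2)
k = -115 (k = -3 - 112 = -115)
m(u) = (-3/2 + u)² (m(u) = (u + 3/(-2))² = (u + 3*(-½))² = (u - 3/2)² = (-3/2 + u)²)
k*b(-3, m(H(6, 6))) = -115*4/(-3 + 2*6)² = -115*4/(-3 + 12)² = -115/((¼)*9²) = -115/((¼)*81) = -115/81/4 = -115*4/81 = -460/81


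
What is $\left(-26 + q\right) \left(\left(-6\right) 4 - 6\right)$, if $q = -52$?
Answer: $2340$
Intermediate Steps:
$\left(-26 + q\right) \left(\left(-6\right) 4 - 6\right) = \left(-26 - 52\right) \left(\left(-6\right) 4 - 6\right) = - 78 \left(-24 - 6\right) = \left(-78\right) \left(-30\right) = 2340$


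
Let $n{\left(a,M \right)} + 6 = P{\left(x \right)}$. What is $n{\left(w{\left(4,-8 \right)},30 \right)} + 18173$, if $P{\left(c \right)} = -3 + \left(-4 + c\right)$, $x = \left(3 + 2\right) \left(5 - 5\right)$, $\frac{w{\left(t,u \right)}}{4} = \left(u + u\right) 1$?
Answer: $18160$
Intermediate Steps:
$w{\left(t,u \right)} = 8 u$ ($w{\left(t,u \right)} = 4 \left(u + u\right) 1 = 4 \cdot 2 u 1 = 4 \cdot 2 u = 8 u$)
$x = 0$ ($x = 5 \cdot 0 = 0$)
$P{\left(c \right)} = -7 + c$
$n{\left(a,M \right)} = -13$ ($n{\left(a,M \right)} = -6 + \left(-7 + 0\right) = -6 - 7 = -13$)
$n{\left(w{\left(4,-8 \right)},30 \right)} + 18173 = -13 + 18173 = 18160$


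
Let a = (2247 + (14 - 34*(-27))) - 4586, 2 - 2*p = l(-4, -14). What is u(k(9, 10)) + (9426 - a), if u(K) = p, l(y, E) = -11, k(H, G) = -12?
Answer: 21679/2 ≈ 10840.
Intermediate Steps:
p = 13/2 (p = 1 - ½*(-11) = 1 + 11/2 = 13/2 ≈ 6.5000)
a = -1407 (a = (2247 + (14 + 918)) - 4586 = (2247 + 932) - 4586 = 3179 - 4586 = -1407)
u(K) = 13/2
u(k(9, 10)) + (9426 - a) = 13/2 + (9426 - 1*(-1407)) = 13/2 + (9426 + 1407) = 13/2 + 10833 = 21679/2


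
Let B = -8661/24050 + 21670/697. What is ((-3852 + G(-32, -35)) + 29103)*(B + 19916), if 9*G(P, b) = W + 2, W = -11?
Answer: 168853843928415/335257 ≈ 5.0365e+8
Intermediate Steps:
B = 515126783/16762850 (B = -8661*1/24050 + 21670*(1/697) = -8661/24050 + 21670/697 = 515126783/16762850 ≈ 30.730)
G(P, b) = -1 (G(P, b) = (-11 + 2)/9 = (1/9)*(-9) = -1)
((-3852 + G(-32, -35)) + 29103)*(B + 19916) = ((-3852 - 1) + 29103)*(515126783/16762850 + 19916) = (-3853 + 29103)*(334364047383/16762850) = 25250*(334364047383/16762850) = 168853843928415/335257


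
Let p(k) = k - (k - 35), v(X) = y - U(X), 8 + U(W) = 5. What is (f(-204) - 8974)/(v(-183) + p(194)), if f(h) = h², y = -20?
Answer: 16321/9 ≈ 1813.4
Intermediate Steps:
U(W) = -3 (U(W) = -8 + 5 = -3)
v(X) = -17 (v(X) = -20 - 1*(-3) = -20 + 3 = -17)
p(k) = 35 (p(k) = k - (-35 + k) = k + (35 - k) = 35)
(f(-204) - 8974)/(v(-183) + p(194)) = ((-204)² - 8974)/(-17 + 35) = (41616 - 8974)/18 = 32642*(1/18) = 16321/9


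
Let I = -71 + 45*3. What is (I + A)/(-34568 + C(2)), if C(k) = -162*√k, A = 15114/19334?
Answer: -2706004645/1443880201589 + 50725845*√2/5775520806356 ≈ -0.0018617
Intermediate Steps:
A = 7557/9667 (A = 15114*(1/19334) = 7557/9667 ≈ 0.78173)
I = 64 (I = -71 + 135 = 64)
(I + A)/(-34568 + C(2)) = (64 + 7557/9667)/(-34568 - 162*√2) = 626245/(9667*(-34568 - 162*√2))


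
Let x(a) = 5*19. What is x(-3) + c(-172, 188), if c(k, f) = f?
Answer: 283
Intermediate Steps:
x(a) = 95
x(-3) + c(-172, 188) = 95 + 188 = 283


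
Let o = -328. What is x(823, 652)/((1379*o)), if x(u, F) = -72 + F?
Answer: -145/113078 ≈ -0.0012823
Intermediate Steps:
x(823, 652)/((1379*o)) = (-72 + 652)/((1379*(-328))) = 580/(-452312) = 580*(-1/452312) = -145/113078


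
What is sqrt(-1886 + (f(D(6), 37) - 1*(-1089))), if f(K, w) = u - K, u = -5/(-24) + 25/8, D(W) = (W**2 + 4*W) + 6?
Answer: I*sqrt(7737)/3 ≈ 29.32*I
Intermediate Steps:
D(W) = 6 + W**2 + 4*W
u = 10/3 (u = -5*(-1/24) + 25*(1/8) = 5/24 + 25/8 = 10/3 ≈ 3.3333)
f(K, w) = 10/3 - K
sqrt(-1886 + (f(D(6), 37) - 1*(-1089))) = sqrt(-1886 + ((10/3 - (6 + 6**2 + 4*6)) - 1*(-1089))) = sqrt(-1886 + ((10/3 - (6 + 36 + 24)) + 1089)) = sqrt(-1886 + ((10/3 - 1*66) + 1089)) = sqrt(-1886 + ((10/3 - 66) + 1089)) = sqrt(-1886 + (-188/3 + 1089)) = sqrt(-1886 + 3079/3) = sqrt(-2579/3) = I*sqrt(7737)/3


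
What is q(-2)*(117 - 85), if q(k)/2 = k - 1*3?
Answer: -320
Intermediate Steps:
q(k) = -6 + 2*k (q(k) = 2*(k - 1*3) = 2*(k - 3) = 2*(-3 + k) = -6 + 2*k)
q(-2)*(117 - 85) = (-6 + 2*(-2))*(117 - 85) = (-6 - 4)*32 = -10*32 = -320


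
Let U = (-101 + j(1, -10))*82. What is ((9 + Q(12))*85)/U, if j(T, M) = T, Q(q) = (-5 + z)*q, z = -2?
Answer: 255/328 ≈ 0.77744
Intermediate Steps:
Q(q) = -7*q (Q(q) = (-5 - 2)*q = -7*q)
U = -8200 (U = (-101 + 1)*82 = -100*82 = -8200)
((9 + Q(12))*85)/U = ((9 - 7*12)*85)/(-8200) = ((9 - 84)*85)*(-1/8200) = -75*85*(-1/8200) = -6375*(-1/8200) = 255/328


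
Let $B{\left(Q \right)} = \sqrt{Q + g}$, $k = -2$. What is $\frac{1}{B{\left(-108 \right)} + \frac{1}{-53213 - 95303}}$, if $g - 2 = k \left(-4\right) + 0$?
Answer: $- \frac{148516}{2161586221089} - \frac{154399015792 i \sqrt{2}}{2161586221089} \approx -6.8707 \cdot 10^{-8} - 0.10102 i$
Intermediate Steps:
$g = 10$ ($g = 2 + \left(\left(-2\right) \left(-4\right) + 0\right) = 2 + \left(8 + 0\right) = 2 + 8 = 10$)
$B{\left(Q \right)} = \sqrt{10 + Q}$ ($B{\left(Q \right)} = \sqrt{Q + 10} = \sqrt{10 + Q}$)
$\frac{1}{B{\left(-108 \right)} + \frac{1}{-53213 - 95303}} = \frac{1}{\sqrt{10 - 108} + \frac{1}{-53213 - 95303}} = \frac{1}{\sqrt{-98} + \frac{1}{-148516}} = \frac{1}{7 i \sqrt{2} - \frac{1}{148516}} = \frac{1}{- \frac{1}{148516} + 7 i \sqrt{2}}$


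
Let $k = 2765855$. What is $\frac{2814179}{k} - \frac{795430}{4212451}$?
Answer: $\frac{9654547100079}{11651028660605} \approx 0.82864$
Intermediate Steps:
$\frac{2814179}{k} - \frac{795430}{4212451} = \frac{2814179}{2765855} - \frac{795430}{4212451} = \frac{9654547100079}{11651028660605}$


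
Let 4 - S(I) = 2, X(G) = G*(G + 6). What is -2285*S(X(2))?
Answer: -4570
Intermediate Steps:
X(G) = G*(6 + G)
S(I) = 2 (S(I) = 4 - 1*2 = 4 - 2 = 2)
-2285*S(X(2)) = -2285*2 = -4570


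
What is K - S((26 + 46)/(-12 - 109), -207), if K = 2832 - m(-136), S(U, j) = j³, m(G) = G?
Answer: 8872711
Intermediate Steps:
K = 2968 (K = 2832 - 1*(-136) = 2832 + 136 = 2968)
K - S((26 + 46)/(-12 - 109), -207) = 2968 - 1*(-207)³ = 2968 - 1*(-8869743) = 2968 + 8869743 = 8872711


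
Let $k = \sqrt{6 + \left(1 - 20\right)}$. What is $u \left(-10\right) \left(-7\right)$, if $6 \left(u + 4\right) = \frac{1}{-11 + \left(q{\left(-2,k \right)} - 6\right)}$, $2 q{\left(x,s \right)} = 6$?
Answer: $- \frac{1685}{6} \approx -280.83$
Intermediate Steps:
$k = i \sqrt{13}$ ($k = \sqrt{6 + \left(1 - 20\right)} = \sqrt{6 - 19} = \sqrt{-13} = i \sqrt{13} \approx 3.6056 i$)
$q{\left(x,s \right)} = 3$ ($q{\left(x,s \right)} = \frac{1}{2} \cdot 6 = 3$)
$u = - \frac{337}{84}$ ($u = -4 + \frac{1}{6 \left(-11 + \left(3 - 6\right)\right)} = -4 + \frac{1}{6 \left(-11 - 3\right)} = -4 + \frac{1}{6 \left(-14\right)} = -4 + \frac{1}{6} \left(- \frac{1}{14}\right) = -4 - \frac{1}{84} = - \frac{337}{84} \approx -4.0119$)
$u \left(-10\right) \left(-7\right) = \left(- \frac{337}{84}\right) \left(-10\right) \left(-7\right) = \frac{1685}{42} \left(-7\right) = - \frac{1685}{6}$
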